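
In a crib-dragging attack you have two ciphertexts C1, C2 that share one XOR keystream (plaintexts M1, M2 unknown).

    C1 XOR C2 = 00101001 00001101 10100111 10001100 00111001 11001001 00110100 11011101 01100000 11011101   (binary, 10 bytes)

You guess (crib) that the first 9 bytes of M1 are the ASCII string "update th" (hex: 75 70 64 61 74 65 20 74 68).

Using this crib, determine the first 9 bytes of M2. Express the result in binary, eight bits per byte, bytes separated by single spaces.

Since C1 ⊕ C2 = M1 ⊕ M2, XORing with the guessed M1 bytes yields the corresponding M2 bytes: M2 = (C1 ⊕ C2) ⊕ M1.
 41 ^ 117 =  92
 13 ^ 112 = 125
167 ^ 100 = 195
140 ^  97 = 237
 57 ^ 116 =  77
201 ^ 101 = 172
 52 ^  32 =  20
221 ^ 116 = 169
 96 ^ 104 =   8

01011100 01111101 11000011 11101101 01001101 10101100 00010100 10101001 00001000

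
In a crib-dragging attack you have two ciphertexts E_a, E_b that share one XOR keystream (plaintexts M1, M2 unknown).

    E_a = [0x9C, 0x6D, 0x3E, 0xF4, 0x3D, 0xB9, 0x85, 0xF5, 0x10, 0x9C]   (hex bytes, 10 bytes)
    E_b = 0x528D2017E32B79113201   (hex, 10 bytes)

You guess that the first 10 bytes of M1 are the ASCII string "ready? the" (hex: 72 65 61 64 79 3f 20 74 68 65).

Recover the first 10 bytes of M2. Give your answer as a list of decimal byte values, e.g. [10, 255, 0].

[188, 133, 127, 135, 167, 173, 220, 144, 74, 248]

First, E_a ⊕ E_b = (M1 ⊕ K) ⊕ (M2 ⊕ K) = M1 ⊕ M2, so the key drops out. Then M2 = (M1 ⊕ M2) ⊕ M1 over the first 10 bytes.
byte 0: (9c ^ 52) ^ 72 = ce ^ 72 = bc
byte 1: (6d ^ 8d) ^ 65 = e0 ^ 65 = 85
byte 2: (3e ^ 20) ^ 61 = 1e ^ 61 = 7f
byte 3: (f4 ^ 17) ^ 64 = e3 ^ 64 = 87
byte 4: (3d ^ e3) ^ 79 = de ^ 79 = a7
byte 5: (b9 ^ 2b) ^ 3f = 92 ^ 3f = ad
byte 6: (85 ^ 79) ^ 20 = fc ^ 20 = dc
byte 7: (f5 ^ 11) ^ 74 = e4 ^ 74 = 90
byte 8: (10 ^ 32) ^ 68 = 22 ^ 68 = 4a
byte 9: (9c ^ 01) ^ 65 = 9d ^ 65 = f8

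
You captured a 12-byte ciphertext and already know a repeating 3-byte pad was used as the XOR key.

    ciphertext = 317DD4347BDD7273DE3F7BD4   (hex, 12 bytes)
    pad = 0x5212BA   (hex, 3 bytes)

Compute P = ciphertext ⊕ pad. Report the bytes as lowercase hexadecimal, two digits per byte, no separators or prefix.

The 3-byte key repeats, so the effective keystream is 52 12 ba 52 12 ba 52 12 ba 52 12 ba.
byte 0: 00110001 ⊕ 01010010 = 01100011
byte 1: 01111101 ⊕ 00010010 = 01101111
byte 2: 11010100 ⊕ 10111010 = 01101110
byte 3: 00110100 ⊕ 01010010 = 01100110
byte 4: 01111011 ⊕ 00010010 = 01101001
byte 5: 11011101 ⊕ 10111010 = 01100111
byte 6: 01110010 ⊕ 01010010 = 00100000
byte 7: 01110011 ⊕ 00010010 = 01100001
byte 8: 11011110 ⊕ 10111010 = 01100100
byte 9: 00111111 ⊕ 01010010 = 01101101
byte 10: 01111011 ⊕ 00010010 = 01101001
byte 11: 11010100 ⊕ 10111010 = 01101110

636f6e6669672061646d696e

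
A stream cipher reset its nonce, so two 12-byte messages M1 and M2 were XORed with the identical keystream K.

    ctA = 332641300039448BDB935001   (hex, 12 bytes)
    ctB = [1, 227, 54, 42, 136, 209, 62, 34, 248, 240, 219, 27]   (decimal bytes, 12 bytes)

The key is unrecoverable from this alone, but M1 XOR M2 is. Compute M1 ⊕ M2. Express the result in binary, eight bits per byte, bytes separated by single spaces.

ctA ⊕ ctB = (M1 ⊕ K) ⊕ (M2 ⊕ K) = M1 ⊕ M2 — the shared key cancels under XOR.
00110011 ^ 00000001 = 00110010
00100110 ^ 11100011 = 11000101
01000001 ^ 00110110 = 01110111
00110000 ^ 00101010 = 00011010
00000000 ^ 10001000 = 10001000
00111001 ^ 11010001 = 11101000
01000100 ^ 00111110 = 01111010
10001011 ^ 00100010 = 10101001
11011011 ^ 11111000 = 00100011
10010011 ^ 11110000 = 01100011
01010000 ^ 11011011 = 10001011
00000001 ^ 00011011 = 00011010

00110010 11000101 01110111 00011010 10001000 11101000 01111010 10101001 00100011 01100011 10001011 00011010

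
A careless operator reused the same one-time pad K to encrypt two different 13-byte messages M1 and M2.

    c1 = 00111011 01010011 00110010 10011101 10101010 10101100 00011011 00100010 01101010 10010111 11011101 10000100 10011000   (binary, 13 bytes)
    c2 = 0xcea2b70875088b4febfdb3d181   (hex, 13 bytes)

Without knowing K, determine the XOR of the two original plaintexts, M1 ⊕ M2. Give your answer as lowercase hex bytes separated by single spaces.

f5 f1 85 95 df a4 90 6d 81 6a 6e 55 19

c1 ⊕ c2 = (M1 ⊕ K) ⊕ (M2 ⊕ K) = M1 ⊕ M2 — the shared key cancels under XOR.
3b XOR ce = f5
53 XOR a2 = f1
32 XOR b7 = 85
9d XOR 08 = 95
aa XOR 75 = df
ac XOR 08 = a4
1b XOR 8b = 90
22 XOR 4f = 6d
6a XOR eb = 81
97 XOR fd = 6a
dd XOR b3 = 6e
84 XOR d1 = 55
98 XOR 81 = 19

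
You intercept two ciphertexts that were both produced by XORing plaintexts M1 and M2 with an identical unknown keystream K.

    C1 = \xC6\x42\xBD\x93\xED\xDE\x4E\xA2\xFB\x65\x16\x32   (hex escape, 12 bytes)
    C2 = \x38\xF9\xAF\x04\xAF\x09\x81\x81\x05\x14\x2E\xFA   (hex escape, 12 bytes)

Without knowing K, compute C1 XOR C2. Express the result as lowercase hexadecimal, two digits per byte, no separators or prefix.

febb129742d7cf23fe7138c8

C1 ⊕ C2 = (M1 ⊕ K) ⊕ (M2 ⊕ K) = M1 ⊕ M2 — the shared key cancels under XOR.
198 xor  56 = 254
 66 xor 249 = 187
189 xor 175 =  18
147 xor   4 = 151
237 xor 175 =  66
222 xor   9 = 215
 78 xor 129 = 207
162 xor 129 =  35
251 xor   5 = 254
101 xor  20 = 113
 22 xor  46 =  56
 50 xor 250 = 200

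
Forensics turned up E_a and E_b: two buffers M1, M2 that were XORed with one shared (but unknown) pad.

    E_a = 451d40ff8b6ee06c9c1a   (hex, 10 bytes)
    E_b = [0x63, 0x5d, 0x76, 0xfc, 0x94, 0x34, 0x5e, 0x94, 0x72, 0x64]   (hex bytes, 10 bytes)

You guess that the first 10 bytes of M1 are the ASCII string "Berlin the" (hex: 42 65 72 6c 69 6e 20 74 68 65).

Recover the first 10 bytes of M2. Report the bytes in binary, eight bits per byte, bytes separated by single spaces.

First, E_a ⊕ E_b = (M1 ⊕ K) ⊕ (M2 ⊕ K) = M1 ⊕ M2, so the key drops out. Then M2 = (M1 ⊕ M2) ⊕ M1 over the first 10 bytes.
byte 0: (45 xor 63) xor 42 = 26 xor 42 = 64
byte 1: (1d xor 5d) xor 65 = 40 xor 65 = 25
byte 2: (40 xor 76) xor 72 = 36 xor 72 = 44
byte 3: (ff xor fc) xor 6c = 03 xor 6c = 6f
byte 4: (8b xor 94) xor 69 = 1f xor 69 = 76
byte 5: (6e xor 34) xor 6e = 5a xor 6e = 34
byte 6: (e0 xor 5e) xor 20 = be xor 20 = 9e
byte 7: (6c xor 94) xor 74 = f8 xor 74 = 8c
byte 8: (9c xor 72) xor 68 = ee xor 68 = 86
byte 9: (1a xor 64) xor 65 = 7e xor 65 = 1b

01100100 00100101 01000100 01101111 01110110 00110100 10011110 10001100 10000110 00011011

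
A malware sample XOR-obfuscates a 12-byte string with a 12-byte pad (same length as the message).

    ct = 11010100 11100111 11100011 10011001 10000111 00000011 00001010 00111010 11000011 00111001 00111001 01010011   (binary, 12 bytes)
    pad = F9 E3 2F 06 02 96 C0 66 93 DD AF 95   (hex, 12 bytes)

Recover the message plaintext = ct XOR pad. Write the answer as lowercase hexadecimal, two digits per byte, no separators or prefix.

2d04cc9f8595ca5c50e496c6

byte 0: 212 xor 249 =  45
byte 1: 231 xor 227 =   4
byte 2: 227 xor  47 = 204
byte 3: 153 xor   6 = 159
byte 4: 135 xor   2 = 133
byte 5:   3 xor 150 = 149
byte 6:  10 xor 192 = 202
byte 7:  58 xor 102 =  92
byte 8: 195 xor 147 =  80
byte 9:  57 xor 221 = 228
byte 10:  57 xor 175 = 150
byte 11:  83 xor 149 = 198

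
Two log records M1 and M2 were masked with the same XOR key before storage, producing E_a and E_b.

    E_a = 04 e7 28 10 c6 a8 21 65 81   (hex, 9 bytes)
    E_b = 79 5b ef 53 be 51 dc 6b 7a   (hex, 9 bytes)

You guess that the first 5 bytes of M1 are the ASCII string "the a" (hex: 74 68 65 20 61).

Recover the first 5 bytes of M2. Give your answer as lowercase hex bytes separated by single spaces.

First, E_a ⊕ E_b = (M1 ⊕ K) ⊕ (M2 ⊕ K) = M1 ⊕ M2, so the key drops out. Then M2 = (M1 ⊕ M2) ⊕ M1 over the first 5 bytes.
byte 0: (04 xor 79) xor 74 = 7d xor 74 = 09
byte 1: (e7 xor 5b) xor 68 = bc xor 68 = d4
byte 2: (28 xor ef) xor 65 = c7 xor 65 = a2
byte 3: (10 xor 53) xor 20 = 43 xor 20 = 63
byte 4: (c6 xor be) xor 61 = 78 xor 61 = 19

09 d4 a2 63 19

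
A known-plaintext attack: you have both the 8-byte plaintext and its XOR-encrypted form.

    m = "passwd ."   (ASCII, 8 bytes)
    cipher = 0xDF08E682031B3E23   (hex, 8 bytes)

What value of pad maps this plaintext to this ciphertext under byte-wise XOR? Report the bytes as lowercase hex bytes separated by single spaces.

Since cipher = m ⊕ pad, XORing both sides with m gives pad = m ⊕ cipher.
112 XOR 223 = 175
 97 XOR   8 = 105
115 XOR 230 = 149
115 XOR 130 = 241
119 XOR   3 = 116
100 XOR  27 = 127
 32 XOR  62 =  30
 46 XOR  35 =  13

af 69 95 f1 74 7f 1e 0d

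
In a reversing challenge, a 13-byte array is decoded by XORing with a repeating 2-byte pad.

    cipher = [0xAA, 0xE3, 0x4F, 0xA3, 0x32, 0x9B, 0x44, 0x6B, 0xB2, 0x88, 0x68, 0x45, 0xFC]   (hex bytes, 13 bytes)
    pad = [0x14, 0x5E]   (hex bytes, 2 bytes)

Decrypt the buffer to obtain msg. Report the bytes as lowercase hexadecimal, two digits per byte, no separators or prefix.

The 2-byte key repeats, so the effective keystream is 14 5e 14 5e 14 5e 14 5e 14 5e 14 5e 14.
byte 0: aa ⊕ 14 = be
byte 1: e3 ⊕ 5e = bd
byte 2: 4f ⊕ 14 = 5b
byte 3: a3 ⊕ 5e = fd
byte 4: 32 ⊕ 14 = 26
byte 5: 9b ⊕ 5e = c5
byte 6: 44 ⊕ 14 = 50
byte 7: 6b ⊕ 5e = 35
byte 8: b2 ⊕ 14 = a6
byte 9: 88 ⊕ 5e = d6
byte 10: 68 ⊕ 14 = 7c
byte 11: 45 ⊕ 5e = 1b
byte 12: fc ⊕ 14 = e8

bebd5bfd26c55035a6d67c1be8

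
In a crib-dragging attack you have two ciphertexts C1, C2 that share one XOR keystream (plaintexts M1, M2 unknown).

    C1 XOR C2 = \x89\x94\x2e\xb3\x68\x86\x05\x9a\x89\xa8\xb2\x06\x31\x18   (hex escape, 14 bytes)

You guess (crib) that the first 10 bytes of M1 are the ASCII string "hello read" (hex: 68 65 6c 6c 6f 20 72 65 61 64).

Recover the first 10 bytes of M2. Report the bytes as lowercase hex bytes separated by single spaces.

e1 f1 42 df 07 a6 77 ff e8 cc

Since C1 ⊕ C2 = M1 ⊕ M2, XORing with the guessed M1 bytes yields the corresponding M2 bytes: M2 = (C1 ⊕ C2) ⊕ M1.
89 XOR 68 = e1
94 XOR 65 = f1
2e XOR 6c = 42
b3 XOR 6c = df
68 XOR 6f = 07
86 XOR 20 = a6
05 XOR 72 = 77
9a XOR 65 = ff
89 XOR 61 = e8
a8 XOR 64 = cc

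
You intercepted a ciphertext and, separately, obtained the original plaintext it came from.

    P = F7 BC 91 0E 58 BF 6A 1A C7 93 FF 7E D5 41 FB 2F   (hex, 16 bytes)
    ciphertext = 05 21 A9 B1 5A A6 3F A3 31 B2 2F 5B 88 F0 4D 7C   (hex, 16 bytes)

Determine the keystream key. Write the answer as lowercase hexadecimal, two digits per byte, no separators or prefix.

Since ciphertext = P ⊕ key, XORing both sides with P gives key = P ⊕ ciphertext.
247 ^   5 = 242
188 ^  33 = 157
145 ^ 169 =  56
 14 ^ 177 = 191
 88 ^  90 =   2
191 ^ 166 =  25
106 ^  63 =  85
 26 ^ 163 = 185
199 ^  49 = 246
147 ^ 178 =  33
255 ^  47 = 208
126 ^  91 =  37
213 ^ 136 =  93
 65 ^ 240 = 177
251 ^  77 = 182
 47 ^ 124 =  83

f29d38bf021955b9f621d0255db1b653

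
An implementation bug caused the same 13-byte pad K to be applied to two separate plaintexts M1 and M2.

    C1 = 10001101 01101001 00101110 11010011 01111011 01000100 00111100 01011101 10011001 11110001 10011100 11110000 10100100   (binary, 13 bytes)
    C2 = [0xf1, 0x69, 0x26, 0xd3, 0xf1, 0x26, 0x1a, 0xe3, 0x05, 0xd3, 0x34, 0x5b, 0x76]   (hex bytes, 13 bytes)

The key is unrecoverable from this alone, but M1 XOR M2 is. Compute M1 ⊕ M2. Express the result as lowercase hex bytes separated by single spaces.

7c 00 08 00 8a 62 26 be 9c 22 a8 ab d2

C1 ⊕ C2 = (M1 ⊕ K) ⊕ (M2 ⊕ K) = M1 ⊕ M2 — the shared key cancels under XOR.
8d ⊕ f1 = 7c
69 ⊕ 69 = 00
2e ⊕ 26 = 08
d3 ⊕ d3 = 00
7b ⊕ f1 = 8a
44 ⊕ 26 = 62
3c ⊕ 1a = 26
5d ⊕ e3 = be
99 ⊕ 05 = 9c
f1 ⊕ d3 = 22
9c ⊕ 34 = a8
f0 ⊕ 5b = ab
a4 ⊕ 76 = d2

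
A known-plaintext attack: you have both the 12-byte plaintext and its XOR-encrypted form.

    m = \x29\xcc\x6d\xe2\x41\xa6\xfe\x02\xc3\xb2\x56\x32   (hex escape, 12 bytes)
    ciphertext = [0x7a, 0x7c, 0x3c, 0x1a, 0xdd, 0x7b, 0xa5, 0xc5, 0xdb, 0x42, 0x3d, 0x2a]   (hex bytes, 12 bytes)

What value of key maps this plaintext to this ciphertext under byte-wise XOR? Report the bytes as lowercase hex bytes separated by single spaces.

53 b0 51 f8 9c dd 5b c7 18 f0 6b 18

Since ciphertext = m ⊕ key, XORing both sides with m gives key = m ⊕ ciphertext.
29 xor 7a = 53
cc xor 7c = b0
6d xor 3c = 51
e2 xor 1a = f8
41 xor dd = 9c
a6 xor 7b = dd
fe xor a5 = 5b
02 xor c5 = c7
c3 xor db = 18
b2 xor 42 = f0
56 xor 3d = 6b
32 xor 2a = 18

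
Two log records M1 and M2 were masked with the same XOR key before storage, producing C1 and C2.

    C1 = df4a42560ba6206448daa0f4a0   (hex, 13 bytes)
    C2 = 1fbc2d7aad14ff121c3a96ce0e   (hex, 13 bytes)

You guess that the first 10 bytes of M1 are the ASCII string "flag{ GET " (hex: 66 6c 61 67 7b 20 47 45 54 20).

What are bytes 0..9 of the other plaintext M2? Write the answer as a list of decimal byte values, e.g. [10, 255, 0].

First, C1 ⊕ C2 = (M1 ⊕ K) ⊕ (M2 ⊕ K) = M1 ⊕ M2, so the key drops out. Then M2 = (M1 ⊕ M2) ⊕ M1 over the first 10 bytes.
byte 0: (df ⊕ 1f) ⊕ 66 = c0 ⊕ 66 = a6
byte 1: (4a ⊕ bc) ⊕ 6c = f6 ⊕ 6c = 9a
byte 2: (42 ⊕ 2d) ⊕ 61 = 6f ⊕ 61 = 0e
byte 3: (56 ⊕ 7a) ⊕ 67 = 2c ⊕ 67 = 4b
byte 4: (0b ⊕ ad) ⊕ 7b = a6 ⊕ 7b = dd
byte 5: (a6 ⊕ 14) ⊕ 20 = b2 ⊕ 20 = 92
byte 6: (20 ⊕ ff) ⊕ 47 = df ⊕ 47 = 98
byte 7: (64 ⊕ 12) ⊕ 45 = 76 ⊕ 45 = 33
byte 8: (48 ⊕ 1c) ⊕ 54 = 54 ⊕ 54 = 00
byte 9: (da ⊕ 3a) ⊕ 20 = e0 ⊕ 20 = c0

[166, 154, 14, 75, 221, 146, 152, 51, 0, 192]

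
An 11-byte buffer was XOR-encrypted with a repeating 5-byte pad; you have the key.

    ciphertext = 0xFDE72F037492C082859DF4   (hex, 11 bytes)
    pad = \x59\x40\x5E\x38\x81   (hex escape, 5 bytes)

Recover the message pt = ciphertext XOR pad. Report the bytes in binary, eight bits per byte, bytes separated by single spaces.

10100100 10100111 01110001 00111011 11110101 11001011 10000000 11011100 10111101 00011100 10101101

The 5-byte key repeats, so the effective keystream is 59 40 5e 38 81 59 40 5e 38 81 59.
byte 0: 11111101 ^ 01011001 = 10100100
byte 1: 11100111 ^ 01000000 = 10100111
byte 2: 00101111 ^ 01011110 = 01110001
byte 3: 00000011 ^ 00111000 = 00111011
byte 4: 01110100 ^ 10000001 = 11110101
byte 5: 10010010 ^ 01011001 = 11001011
byte 6: 11000000 ^ 01000000 = 10000000
byte 7: 10000010 ^ 01011110 = 11011100
byte 8: 10000101 ^ 00111000 = 10111101
byte 9: 10011101 ^ 10000001 = 00011100
byte 10: 11110100 ^ 01011001 = 10101101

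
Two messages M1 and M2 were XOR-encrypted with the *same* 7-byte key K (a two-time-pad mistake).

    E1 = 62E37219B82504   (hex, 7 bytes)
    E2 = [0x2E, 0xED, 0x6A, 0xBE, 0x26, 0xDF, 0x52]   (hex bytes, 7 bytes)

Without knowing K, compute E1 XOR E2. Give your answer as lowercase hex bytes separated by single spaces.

E1 ⊕ E2 = (M1 ⊕ K) ⊕ (M2 ⊕ K) = M1 ⊕ M2 — the shared key cancels under XOR.
byte 0:  98 ^  46 =  76
byte 1: 227 ^ 237 =  14
byte 2: 114 ^ 106 =  24
byte 3:  25 ^ 190 = 167
byte 4: 184 ^  38 = 158
byte 5:  37 ^ 223 = 250
byte 6:   4 ^  82 =  86

4c 0e 18 a7 9e fa 56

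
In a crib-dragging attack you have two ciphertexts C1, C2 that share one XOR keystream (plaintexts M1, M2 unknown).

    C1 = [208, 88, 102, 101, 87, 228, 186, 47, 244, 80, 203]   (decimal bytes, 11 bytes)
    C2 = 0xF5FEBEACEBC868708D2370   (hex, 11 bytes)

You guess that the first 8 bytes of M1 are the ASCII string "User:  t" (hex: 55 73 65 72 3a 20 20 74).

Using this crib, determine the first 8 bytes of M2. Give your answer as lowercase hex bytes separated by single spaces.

First, C1 ⊕ C2 = (M1 ⊕ K) ⊕ (M2 ⊕ K) = M1 ⊕ M2, so the key drops out. Then M2 = (M1 ⊕ M2) ⊕ M1 over the first 8 bytes.
byte 0: (d0 XOR f5) XOR 55 = 25 XOR 55 = 70
byte 1: (58 XOR fe) XOR 73 = a6 XOR 73 = d5
byte 2: (66 XOR be) XOR 65 = d8 XOR 65 = bd
byte 3: (65 XOR ac) XOR 72 = c9 XOR 72 = bb
byte 4: (57 XOR eb) XOR 3a = bc XOR 3a = 86
byte 5: (e4 XOR c8) XOR 20 = 2c XOR 20 = 0c
byte 6: (ba XOR 68) XOR 20 = d2 XOR 20 = f2
byte 7: (2f XOR 70) XOR 74 = 5f XOR 74 = 2b

70 d5 bd bb 86 0c f2 2b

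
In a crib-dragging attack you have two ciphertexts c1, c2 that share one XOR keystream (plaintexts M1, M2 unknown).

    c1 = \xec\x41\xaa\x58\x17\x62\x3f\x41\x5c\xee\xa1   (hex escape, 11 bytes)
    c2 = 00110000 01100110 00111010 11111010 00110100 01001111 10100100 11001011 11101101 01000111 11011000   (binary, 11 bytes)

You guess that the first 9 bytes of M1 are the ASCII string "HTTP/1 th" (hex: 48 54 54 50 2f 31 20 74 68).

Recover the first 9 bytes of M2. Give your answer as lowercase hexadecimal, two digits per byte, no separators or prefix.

9473c4f20c1cbbfed9

First, c1 ⊕ c2 = (M1 ⊕ K) ⊕ (M2 ⊕ K) = M1 ⊕ M2, so the key drops out. Then M2 = (M1 ⊕ M2) ⊕ M1 over the first 9 bytes.
byte 0: (ec ⊕ 30) ⊕ 48 = dc ⊕ 48 = 94
byte 1: (41 ⊕ 66) ⊕ 54 = 27 ⊕ 54 = 73
byte 2: (aa ⊕ 3a) ⊕ 54 = 90 ⊕ 54 = c4
byte 3: (58 ⊕ fa) ⊕ 50 = a2 ⊕ 50 = f2
byte 4: (17 ⊕ 34) ⊕ 2f = 23 ⊕ 2f = 0c
byte 5: (62 ⊕ 4f) ⊕ 31 = 2d ⊕ 31 = 1c
byte 6: (3f ⊕ a4) ⊕ 20 = 9b ⊕ 20 = bb
byte 7: (41 ⊕ cb) ⊕ 74 = 8a ⊕ 74 = fe
byte 8: (5c ⊕ ed) ⊕ 68 = b1 ⊕ 68 = d9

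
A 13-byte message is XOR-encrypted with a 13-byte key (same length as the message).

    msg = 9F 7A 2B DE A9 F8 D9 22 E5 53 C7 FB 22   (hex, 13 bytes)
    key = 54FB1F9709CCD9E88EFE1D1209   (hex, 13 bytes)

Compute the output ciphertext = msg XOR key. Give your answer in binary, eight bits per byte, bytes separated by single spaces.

11001011 10000001 00110100 01001001 10100000 00110100 00000000 11001010 01101011 10101101 11011010 11101001 00101011

XOR is its own inverse, so applying the key byte-wise gives the result directly.
9f xor 54 = cb
7a xor fb = 81
2b xor 1f = 34
de xor 97 = 49
a9 xor 09 = a0
f8 xor cc = 34
d9 xor d9 = 00
22 xor e8 = ca
e5 xor 8e = 6b
53 xor fe = ad
c7 xor 1d = da
fb xor 12 = e9
22 xor 09 = 2b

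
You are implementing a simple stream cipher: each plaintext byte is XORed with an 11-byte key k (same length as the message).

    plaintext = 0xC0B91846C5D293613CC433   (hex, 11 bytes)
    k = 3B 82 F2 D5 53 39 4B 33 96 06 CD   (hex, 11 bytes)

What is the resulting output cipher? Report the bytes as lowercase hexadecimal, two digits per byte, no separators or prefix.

fb3bea9396ebd852aac2fe

byte 0: c0 ^ 3b = fb
byte 1: b9 ^ 82 = 3b
byte 2: 18 ^ f2 = ea
byte 3: 46 ^ d5 = 93
byte 4: c5 ^ 53 = 96
byte 5: d2 ^ 39 = eb
byte 6: 93 ^ 4b = d8
byte 7: 61 ^ 33 = 52
byte 8: 3c ^ 96 = aa
byte 9: c4 ^ 06 = c2
byte 10: 33 ^ cd = fe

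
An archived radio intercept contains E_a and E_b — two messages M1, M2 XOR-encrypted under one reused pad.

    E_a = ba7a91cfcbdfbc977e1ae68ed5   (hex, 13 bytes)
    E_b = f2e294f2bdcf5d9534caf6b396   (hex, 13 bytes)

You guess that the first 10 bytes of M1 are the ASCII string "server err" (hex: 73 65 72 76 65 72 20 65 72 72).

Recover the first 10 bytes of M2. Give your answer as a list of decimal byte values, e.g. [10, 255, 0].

[59, 253, 119, 75, 19, 98, 193, 103, 56, 162]

First, E_a ⊕ E_b = (M1 ⊕ K) ⊕ (M2 ⊕ K) = M1 ⊕ M2, so the key drops out. Then M2 = (M1 ⊕ M2) ⊕ M1 over the first 10 bytes.
byte 0: (ba ⊕ f2) ⊕ 73 = 48 ⊕ 73 = 3b
byte 1: (7a ⊕ e2) ⊕ 65 = 98 ⊕ 65 = fd
byte 2: (91 ⊕ 94) ⊕ 72 = 05 ⊕ 72 = 77
byte 3: (cf ⊕ f2) ⊕ 76 = 3d ⊕ 76 = 4b
byte 4: (cb ⊕ bd) ⊕ 65 = 76 ⊕ 65 = 13
byte 5: (df ⊕ cf) ⊕ 72 = 10 ⊕ 72 = 62
byte 6: (bc ⊕ 5d) ⊕ 20 = e1 ⊕ 20 = c1
byte 7: (97 ⊕ 95) ⊕ 65 = 02 ⊕ 65 = 67
byte 8: (7e ⊕ 34) ⊕ 72 = 4a ⊕ 72 = 38
byte 9: (1a ⊕ ca) ⊕ 72 = d0 ⊕ 72 = a2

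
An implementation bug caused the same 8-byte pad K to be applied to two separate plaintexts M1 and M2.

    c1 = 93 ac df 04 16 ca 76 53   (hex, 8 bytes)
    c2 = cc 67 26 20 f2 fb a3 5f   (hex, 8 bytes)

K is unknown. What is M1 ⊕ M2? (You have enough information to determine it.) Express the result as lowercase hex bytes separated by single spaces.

5f cb f9 24 e4 31 d5 0c

c1 ⊕ c2 = (M1 ⊕ K) ⊕ (M2 ⊕ K) = M1 ⊕ M2 — the shared key cancels under XOR.
147 ^ 204 =  95
172 ^ 103 = 203
223 ^  38 = 249
  4 ^  32 =  36
 22 ^ 242 = 228
202 ^ 251 =  49
118 ^ 163 = 213
 83 ^  95 =  12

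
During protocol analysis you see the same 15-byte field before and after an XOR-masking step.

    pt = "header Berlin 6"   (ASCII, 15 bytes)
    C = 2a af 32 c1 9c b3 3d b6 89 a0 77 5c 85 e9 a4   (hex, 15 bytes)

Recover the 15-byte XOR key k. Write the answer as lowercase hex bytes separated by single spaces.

Since C = pt ⊕ k, XORing both sides with pt gives k = pt ⊕ C.
byte 0: 68 ⊕ 2a = 42
byte 1: 65 ⊕ af = ca
byte 2: 61 ⊕ 32 = 53
byte 3: 64 ⊕ c1 = a5
byte 4: 65 ⊕ 9c = f9
byte 5: 72 ⊕ b3 = c1
byte 6: 20 ⊕ 3d = 1d
byte 7: 42 ⊕ b6 = f4
byte 8: 65 ⊕ 89 = ec
byte 9: 72 ⊕ a0 = d2
byte 10: 6c ⊕ 77 = 1b
byte 11: 69 ⊕ 5c = 35
byte 12: 6e ⊕ 85 = eb
byte 13: 20 ⊕ e9 = c9
byte 14: 36 ⊕ a4 = 92

42 ca 53 a5 f9 c1 1d f4 ec d2 1b 35 eb c9 92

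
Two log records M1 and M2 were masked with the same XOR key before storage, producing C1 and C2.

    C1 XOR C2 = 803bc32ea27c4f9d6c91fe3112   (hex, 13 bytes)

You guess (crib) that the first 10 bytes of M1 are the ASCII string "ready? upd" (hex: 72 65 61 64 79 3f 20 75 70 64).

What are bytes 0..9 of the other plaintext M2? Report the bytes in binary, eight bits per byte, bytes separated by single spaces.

11110010 01011110 10100010 01001010 11011011 01000011 01101111 11101000 00011100 11110101

Since C1 ⊕ C2 = M1 ⊕ M2, XORing with the guessed M1 bytes yields the corresponding M2 bytes: M2 = (C1 ⊕ C2) ⊕ M1.
80 ^ 72 = f2
3b ^ 65 = 5e
c3 ^ 61 = a2
2e ^ 64 = 4a
a2 ^ 79 = db
7c ^ 3f = 43
4f ^ 20 = 6f
9d ^ 75 = e8
6c ^ 70 = 1c
91 ^ 64 = f5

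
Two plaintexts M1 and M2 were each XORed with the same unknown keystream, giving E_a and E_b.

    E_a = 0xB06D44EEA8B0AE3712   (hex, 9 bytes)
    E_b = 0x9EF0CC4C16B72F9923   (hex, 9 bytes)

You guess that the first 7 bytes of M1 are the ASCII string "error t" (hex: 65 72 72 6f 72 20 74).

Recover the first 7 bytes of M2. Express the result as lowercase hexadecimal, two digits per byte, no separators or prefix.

4beffacdcc27f5

First, E_a ⊕ E_b = (M1 ⊕ K) ⊕ (M2 ⊕ K) = M1 ⊕ M2, so the key drops out. Then M2 = (M1 ⊕ M2) ⊕ M1 over the first 7 bytes.
byte 0: (b0 XOR 9e) XOR 65 = 2e XOR 65 = 4b
byte 1: (6d XOR f0) XOR 72 = 9d XOR 72 = ef
byte 2: (44 XOR cc) XOR 72 = 88 XOR 72 = fa
byte 3: (ee XOR 4c) XOR 6f = a2 XOR 6f = cd
byte 4: (a8 XOR 16) XOR 72 = be XOR 72 = cc
byte 5: (b0 XOR b7) XOR 20 = 07 XOR 20 = 27
byte 6: (ae XOR 2f) XOR 74 = 81 XOR 74 = f5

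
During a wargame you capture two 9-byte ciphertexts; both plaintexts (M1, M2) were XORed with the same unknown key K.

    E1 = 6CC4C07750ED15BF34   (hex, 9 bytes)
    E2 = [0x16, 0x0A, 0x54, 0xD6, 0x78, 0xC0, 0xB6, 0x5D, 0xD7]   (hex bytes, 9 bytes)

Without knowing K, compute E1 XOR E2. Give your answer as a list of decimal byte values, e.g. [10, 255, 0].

E1 ⊕ E2 = (M1 ⊕ K) ⊕ (M2 ⊕ K) = M1 ⊕ M2 — the shared key cancels under XOR.
6c ^ 16 = 7a
c4 ^ 0a = ce
c0 ^ 54 = 94
77 ^ d6 = a1
50 ^ 78 = 28
ed ^ c0 = 2d
15 ^ b6 = a3
bf ^ 5d = e2
34 ^ d7 = e3

[122, 206, 148, 161, 40, 45, 163, 226, 227]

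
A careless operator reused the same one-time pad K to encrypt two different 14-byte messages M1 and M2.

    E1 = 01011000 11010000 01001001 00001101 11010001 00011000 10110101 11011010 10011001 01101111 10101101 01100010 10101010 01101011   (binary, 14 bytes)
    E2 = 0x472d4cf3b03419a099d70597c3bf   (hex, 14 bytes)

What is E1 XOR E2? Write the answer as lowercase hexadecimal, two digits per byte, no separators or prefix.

1ffd05fe612cac7a00b8a8f569d4

E1 ⊕ E2 = (M1 ⊕ K) ⊕ (M2 ⊕ K) = M1 ⊕ M2 — the shared key cancels under XOR.
byte 0:  88 XOR  71 =  31
byte 1: 208 XOR  45 = 253
byte 2:  73 XOR  76 =   5
byte 3:  13 XOR 243 = 254
byte 4: 209 XOR 176 =  97
byte 5:  24 XOR  52 =  44
byte 6: 181 XOR  25 = 172
byte 7: 218 XOR 160 = 122
byte 8: 153 XOR 153 =   0
byte 9: 111 XOR 215 = 184
byte 10: 173 XOR   5 = 168
byte 11:  98 XOR 151 = 245
byte 12: 170 XOR 195 = 105
byte 13: 107 XOR 191 = 212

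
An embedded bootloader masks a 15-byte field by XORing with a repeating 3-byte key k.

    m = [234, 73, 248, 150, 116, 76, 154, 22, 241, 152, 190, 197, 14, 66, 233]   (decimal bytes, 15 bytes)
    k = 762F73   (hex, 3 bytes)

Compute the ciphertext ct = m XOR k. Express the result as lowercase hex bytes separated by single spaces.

9c 66 8b e0 5b 3f ec 39 82 ee 91 b6 78 6d 9a

The 3-byte key repeats, so the effective keystream is 76 2f 73 76 2f 73 76 2f 73 76 2f 73 76 2f 73.
byte 0: 234 xor 118 = 156
byte 1:  73 xor  47 = 102
byte 2: 248 xor 115 = 139
byte 3: 150 xor 118 = 224
byte 4: 116 xor  47 =  91
byte 5:  76 xor 115 =  63
byte 6: 154 xor 118 = 236
byte 7:  22 xor  47 =  57
byte 8: 241 xor 115 = 130
byte 9: 152 xor 118 = 238
byte 10: 190 xor  47 = 145
byte 11: 197 xor 115 = 182
byte 12:  14 xor 118 = 120
byte 13:  66 xor  47 = 109
byte 14: 233 xor 115 = 154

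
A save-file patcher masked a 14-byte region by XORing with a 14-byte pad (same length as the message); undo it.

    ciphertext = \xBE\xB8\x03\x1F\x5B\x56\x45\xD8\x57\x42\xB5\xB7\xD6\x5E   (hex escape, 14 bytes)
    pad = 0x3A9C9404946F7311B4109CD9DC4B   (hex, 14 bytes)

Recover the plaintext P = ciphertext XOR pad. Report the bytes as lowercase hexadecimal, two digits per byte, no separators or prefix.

8424971bcf3936c9e352296e0a15

XOR is its own inverse, so applying the key byte-wise gives the result directly.
byte 0: be ^ 3a = 84
byte 1: b8 ^ 9c = 24
byte 2: 03 ^ 94 = 97
byte 3: 1f ^ 04 = 1b
byte 4: 5b ^ 94 = cf
byte 5: 56 ^ 6f = 39
byte 6: 45 ^ 73 = 36
byte 7: d8 ^ 11 = c9
byte 8: 57 ^ b4 = e3
byte 9: 42 ^ 10 = 52
byte 10: b5 ^ 9c = 29
byte 11: b7 ^ d9 = 6e
byte 12: d6 ^ dc = 0a
byte 13: 5e ^ 4b = 15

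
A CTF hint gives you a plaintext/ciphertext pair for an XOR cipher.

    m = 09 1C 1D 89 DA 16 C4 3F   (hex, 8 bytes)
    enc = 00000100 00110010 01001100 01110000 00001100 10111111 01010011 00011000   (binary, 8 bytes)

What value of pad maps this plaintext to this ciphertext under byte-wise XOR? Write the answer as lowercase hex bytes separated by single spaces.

Since enc = m ⊕ pad, XORing both sides with m gives pad = m ⊕ enc.
09 xor 04 = 0d
1c xor 32 = 2e
1d xor 4c = 51
89 xor 70 = f9
da xor 0c = d6
16 xor bf = a9
c4 xor 53 = 97
3f xor 18 = 27

0d 2e 51 f9 d6 a9 97 27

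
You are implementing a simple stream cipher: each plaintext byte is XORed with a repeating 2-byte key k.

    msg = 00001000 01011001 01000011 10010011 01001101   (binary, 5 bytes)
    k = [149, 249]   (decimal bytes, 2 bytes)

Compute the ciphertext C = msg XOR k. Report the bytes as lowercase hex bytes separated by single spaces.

The 2-byte key repeats, so the effective keystream is 95 f9 95 f9 95.
byte 0: 08 xor 95 = 9d
byte 1: 59 xor f9 = a0
byte 2: 43 xor 95 = d6
byte 3: 93 xor f9 = 6a
byte 4: 4d xor 95 = d8

9d a0 d6 6a d8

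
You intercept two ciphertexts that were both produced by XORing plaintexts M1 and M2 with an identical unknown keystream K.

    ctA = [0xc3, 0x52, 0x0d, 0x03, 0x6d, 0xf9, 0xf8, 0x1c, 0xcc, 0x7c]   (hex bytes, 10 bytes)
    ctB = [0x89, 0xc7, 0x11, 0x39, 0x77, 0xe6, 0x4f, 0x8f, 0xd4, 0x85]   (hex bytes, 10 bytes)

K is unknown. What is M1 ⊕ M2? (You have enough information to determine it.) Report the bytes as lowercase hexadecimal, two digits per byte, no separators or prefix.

ctA ⊕ ctB = (M1 ⊕ K) ⊕ (M2 ⊕ K) = M1 ⊕ M2 — the shared key cancels under XOR.
c3 XOR 89 = 4a
52 XOR c7 = 95
0d XOR 11 = 1c
03 XOR 39 = 3a
6d XOR 77 = 1a
f9 XOR e6 = 1f
f8 XOR 4f = b7
1c XOR 8f = 93
cc XOR d4 = 18
7c XOR 85 = f9

4a951c3a1a1fb79318f9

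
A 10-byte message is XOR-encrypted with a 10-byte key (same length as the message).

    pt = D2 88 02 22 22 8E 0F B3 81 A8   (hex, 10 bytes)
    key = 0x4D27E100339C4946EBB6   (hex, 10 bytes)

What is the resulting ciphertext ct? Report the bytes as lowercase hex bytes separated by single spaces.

XOR is its own inverse, so applying the key byte-wise gives the result directly.
d2 XOR 4d = 9f
88 XOR 27 = af
02 XOR e1 = e3
22 XOR 00 = 22
22 XOR 33 = 11
8e XOR 9c = 12
0f XOR 49 = 46
b3 XOR 46 = f5
81 XOR eb = 6a
a8 XOR b6 = 1e

9f af e3 22 11 12 46 f5 6a 1e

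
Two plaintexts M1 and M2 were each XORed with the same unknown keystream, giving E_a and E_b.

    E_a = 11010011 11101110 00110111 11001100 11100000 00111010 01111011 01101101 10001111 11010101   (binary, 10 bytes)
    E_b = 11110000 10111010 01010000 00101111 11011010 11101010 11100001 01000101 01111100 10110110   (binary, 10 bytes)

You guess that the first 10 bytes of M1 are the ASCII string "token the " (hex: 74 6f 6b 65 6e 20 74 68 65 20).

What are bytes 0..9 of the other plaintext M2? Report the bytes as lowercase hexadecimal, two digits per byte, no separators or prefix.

First, E_a ⊕ E_b = (M1 ⊕ K) ⊕ (M2 ⊕ K) = M1 ⊕ M2, so the key drops out. Then M2 = (M1 ⊕ M2) ⊕ M1 over the first 10 bytes.
byte 0: (d3 ^ f0) ^ 74 = 23 ^ 74 = 57
byte 1: (ee ^ ba) ^ 6f = 54 ^ 6f = 3b
byte 2: (37 ^ 50) ^ 6b = 67 ^ 6b = 0c
byte 3: (cc ^ 2f) ^ 65 = e3 ^ 65 = 86
byte 4: (e0 ^ da) ^ 6e = 3a ^ 6e = 54
byte 5: (3a ^ ea) ^ 20 = d0 ^ 20 = f0
byte 6: (7b ^ e1) ^ 74 = 9a ^ 74 = ee
byte 7: (6d ^ 45) ^ 68 = 28 ^ 68 = 40
byte 8: (8f ^ 7c) ^ 65 = f3 ^ 65 = 96
byte 9: (d5 ^ b6) ^ 20 = 63 ^ 20 = 43

573b0c8654f0ee409643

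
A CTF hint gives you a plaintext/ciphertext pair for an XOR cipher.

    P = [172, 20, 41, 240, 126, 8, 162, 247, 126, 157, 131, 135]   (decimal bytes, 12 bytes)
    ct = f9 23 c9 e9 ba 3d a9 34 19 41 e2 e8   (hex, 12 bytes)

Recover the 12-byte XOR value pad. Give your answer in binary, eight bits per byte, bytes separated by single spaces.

01010101 00110111 11100000 00011001 11000100 00110101 00001011 11000011 01100111 11011100 01100001 01101111

Since ct = P ⊕ pad, XORing both sides with P gives pad = P ⊕ ct.
ac xor f9 = 55
14 xor 23 = 37
29 xor c9 = e0
f0 xor e9 = 19
7e xor ba = c4
08 xor 3d = 35
a2 xor a9 = 0b
f7 xor 34 = c3
7e xor 19 = 67
9d xor 41 = dc
83 xor e2 = 61
87 xor e8 = 6f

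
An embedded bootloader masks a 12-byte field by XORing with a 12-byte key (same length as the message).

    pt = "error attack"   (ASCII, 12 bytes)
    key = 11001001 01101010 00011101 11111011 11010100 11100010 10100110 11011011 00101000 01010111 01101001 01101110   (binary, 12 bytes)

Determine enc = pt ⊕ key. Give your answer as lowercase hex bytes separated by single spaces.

ac 18 6f 94 a6 c2 c7 af 5c 36 0a 05

XOR is its own inverse, so applying the key byte-wise gives the result directly.
byte 0: 65 XOR c9 = ac
byte 1: 72 XOR 6a = 18
byte 2: 72 XOR 1d = 6f
byte 3: 6f XOR fb = 94
byte 4: 72 XOR d4 = a6
byte 5: 20 XOR e2 = c2
byte 6: 61 XOR a6 = c7
byte 7: 74 XOR db = af
byte 8: 74 XOR 28 = 5c
byte 9: 61 XOR 57 = 36
byte 10: 63 XOR 69 = 0a
byte 11: 6b XOR 6e = 05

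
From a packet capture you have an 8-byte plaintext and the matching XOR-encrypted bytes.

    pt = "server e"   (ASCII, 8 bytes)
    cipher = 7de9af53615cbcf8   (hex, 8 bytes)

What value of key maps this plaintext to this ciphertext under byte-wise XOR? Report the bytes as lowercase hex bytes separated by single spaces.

0e 8c dd 25 04 2e 9c 9d

Since cipher = pt ⊕ key, XORing both sides with pt gives key = pt ⊕ cipher.
byte 0: 01110011 XOR 01111101 = 00001110
byte 1: 01100101 XOR 11101001 = 10001100
byte 2: 01110010 XOR 10101111 = 11011101
byte 3: 01110110 XOR 01010011 = 00100101
byte 4: 01100101 XOR 01100001 = 00000100
byte 5: 01110010 XOR 01011100 = 00101110
byte 6: 00100000 XOR 10111100 = 10011100
byte 7: 01100101 XOR 11111000 = 10011101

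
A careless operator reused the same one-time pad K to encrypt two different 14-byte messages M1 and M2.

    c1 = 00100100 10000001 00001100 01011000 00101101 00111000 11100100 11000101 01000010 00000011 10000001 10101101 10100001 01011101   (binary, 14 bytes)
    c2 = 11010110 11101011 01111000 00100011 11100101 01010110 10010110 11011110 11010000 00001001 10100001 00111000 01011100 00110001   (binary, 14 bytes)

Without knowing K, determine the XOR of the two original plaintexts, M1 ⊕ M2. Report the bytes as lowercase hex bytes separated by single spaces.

c1 ⊕ c2 = (M1 ⊕ K) ⊕ (M2 ⊕ K) = M1 ⊕ M2 — the shared key cancels under XOR.
24 ^ d6 = f2
81 ^ eb = 6a
0c ^ 78 = 74
58 ^ 23 = 7b
2d ^ e5 = c8
38 ^ 56 = 6e
e4 ^ 96 = 72
c5 ^ de = 1b
42 ^ d0 = 92
03 ^ 09 = 0a
81 ^ a1 = 20
ad ^ 38 = 95
a1 ^ 5c = fd
5d ^ 31 = 6c

f2 6a 74 7b c8 6e 72 1b 92 0a 20 95 fd 6c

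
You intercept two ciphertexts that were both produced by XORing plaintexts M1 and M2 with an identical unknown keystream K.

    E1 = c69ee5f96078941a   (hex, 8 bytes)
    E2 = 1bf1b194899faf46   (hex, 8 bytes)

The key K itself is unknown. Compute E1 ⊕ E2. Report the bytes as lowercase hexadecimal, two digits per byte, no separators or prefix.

E1 ⊕ E2 = (M1 ⊕ K) ⊕ (M2 ⊕ K) = M1 ⊕ M2 — the shared key cancels under XOR.
c6 XOR 1b = dd
9e XOR f1 = 6f
e5 XOR b1 = 54
f9 XOR 94 = 6d
60 XOR 89 = e9
78 XOR 9f = e7
94 XOR af = 3b
1a XOR 46 = 5c

dd6f546de9e73b5c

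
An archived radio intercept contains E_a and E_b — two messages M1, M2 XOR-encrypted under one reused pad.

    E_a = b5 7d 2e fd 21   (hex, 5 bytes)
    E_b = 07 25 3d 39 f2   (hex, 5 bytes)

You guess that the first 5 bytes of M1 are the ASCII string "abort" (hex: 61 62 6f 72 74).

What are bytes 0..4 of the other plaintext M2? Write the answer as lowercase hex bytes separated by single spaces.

d3 3a 7c b6 a7

First, E_a ⊕ E_b = (M1 ⊕ K) ⊕ (M2 ⊕ K) = M1 ⊕ M2, so the key drops out. Then M2 = (M1 ⊕ M2) ⊕ M1 over the first 5 bytes.
byte 0: (b5 xor 07) xor 61 = b2 xor 61 = d3
byte 1: (7d xor 25) xor 62 = 58 xor 62 = 3a
byte 2: (2e xor 3d) xor 6f = 13 xor 6f = 7c
byte 3: (fd xor 39) xor 72 = c4 xor 72 = b6
byte 4: (21 xor f2) xor 74 = d3 xor 74 = a7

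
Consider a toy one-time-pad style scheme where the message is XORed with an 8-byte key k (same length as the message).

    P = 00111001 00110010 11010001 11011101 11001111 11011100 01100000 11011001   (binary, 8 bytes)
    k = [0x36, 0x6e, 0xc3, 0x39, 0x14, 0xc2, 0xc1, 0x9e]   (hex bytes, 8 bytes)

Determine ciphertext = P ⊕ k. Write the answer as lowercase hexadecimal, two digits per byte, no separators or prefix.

XOR is its own inverse, so applying the key byte-wise gives the result directly.
 57 xor  54 =  15
 50 xor 110 =  92
209 xor 195 =  18
221 xor  57 = 228
207 xor  20 = 219
220 xor 194 =  30
 96 xor 193 = 161
217 xor 158 =  71

0f5c12e4db1ea147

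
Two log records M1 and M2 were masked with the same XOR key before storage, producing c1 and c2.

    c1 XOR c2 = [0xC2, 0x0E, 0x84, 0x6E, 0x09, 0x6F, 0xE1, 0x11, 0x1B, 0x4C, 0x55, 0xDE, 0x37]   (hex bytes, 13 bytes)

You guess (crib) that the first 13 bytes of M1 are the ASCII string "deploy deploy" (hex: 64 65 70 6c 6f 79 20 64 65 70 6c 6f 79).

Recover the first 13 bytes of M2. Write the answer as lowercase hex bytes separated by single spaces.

Since c1 ⊕ c2 = M1 ⊕ M2, XORing with the guessed M1 bytes yields the corresponding M2 bytes: M2 = (c1 ⊕ c2) ⊕ M1.
byte 0: c2 ⊕ 64 = a6
byte 1: 0e ⊕ 65 = 6b
byte 2: 84 ⊕ 70 = f4
byte 3: 6e ⊕ 6c = 02
byte 4: 09 ⊕ 6f = 66
byte 5: 6f ⊕ 79 = 16
byte 6: e1 ⊕ 20 = c1
byte 7: 11 ⊕ 64 = 75
byte 8: 1b ⊕ 65 = 7e
byte 9: 4c ⊕ 70 = 3c
byte 10: 55 ⊕ 6c = 39
byte 11: de ⊕ 6f = b1
byte 12: 37 ⊕ 79 = 4e

a6 6b f4 02 66 16 c1 75 7e 3c 39 b1 4e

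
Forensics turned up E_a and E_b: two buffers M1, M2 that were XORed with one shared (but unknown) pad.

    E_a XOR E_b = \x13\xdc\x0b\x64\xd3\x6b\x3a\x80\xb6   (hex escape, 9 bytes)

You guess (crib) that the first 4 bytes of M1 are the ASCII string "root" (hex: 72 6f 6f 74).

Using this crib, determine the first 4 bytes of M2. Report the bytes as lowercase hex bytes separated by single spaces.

61 b3 64 10

Since E_a ⊕ E_b = M1 ⊕ M2, XORing with the guessed M1 bytes yields the corresponding M2 bytes: M2 = (E_a ⊕ E_b) ⊕ M1.
byte 0: 13 XOR 72 = 61
byte 1: dc XOR 6f = b3
byte 2: 0b XOR 6f = 64
byte 3: 64 XOR 74 = 10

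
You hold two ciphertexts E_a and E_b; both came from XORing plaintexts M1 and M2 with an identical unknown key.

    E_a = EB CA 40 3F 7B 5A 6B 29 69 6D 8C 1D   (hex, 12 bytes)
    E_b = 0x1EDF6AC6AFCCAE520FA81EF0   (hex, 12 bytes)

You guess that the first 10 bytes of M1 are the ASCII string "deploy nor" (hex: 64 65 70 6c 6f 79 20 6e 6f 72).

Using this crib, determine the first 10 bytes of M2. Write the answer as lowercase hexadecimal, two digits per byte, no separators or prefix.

91705a95bbefe51509b7

First, E_a ⊕ E_b = (M1 ⊕ K) ⊕ (M2 ⊕ K) = M1 ⊕ M2, so the key drops out. Then M2 = (M1 ⊕ M2) ⊕ M1 over the first 10 bytes.
byte 0: (eb ^ 1e) ^ 64 = f5 ^ 64 = 91
byte 1: (ca ^ df) ^ 65 = 15 ^ 65 = 70
byte 2: (40 ^ 6a) ^ 70 = 2a ^ 70 = 5a
byte 3: (3f ^ c6) ^ 6c = f9 ^ 6c = 95
byte 4: (7b ^ af) ^ 6f = d4 ^ 6f = bb
byte 5: (5a ^ cc) ^ 79 = 96 ^ 79 = ef
byte 6: (6b ^ ae) ^ 20 = c5 ^ 20 = e5
byte 7: (29 ^ 52) ^ 6e = 7b ^ 6e = 15
byte 8: (69 ^ 0f) ^ 6f = 66 ^ 6f = 09
byte 9: (6d ^ a8) ^ 72 = c5 ^ 72 = b7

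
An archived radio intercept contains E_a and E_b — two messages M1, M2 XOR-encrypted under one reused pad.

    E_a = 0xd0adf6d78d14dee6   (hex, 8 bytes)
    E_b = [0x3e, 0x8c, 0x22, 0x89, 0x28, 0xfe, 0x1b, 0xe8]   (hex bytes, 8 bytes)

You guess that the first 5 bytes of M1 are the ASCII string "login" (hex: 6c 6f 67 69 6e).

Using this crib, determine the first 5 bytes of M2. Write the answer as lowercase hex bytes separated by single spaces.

82 4e b3 37 cb

First, E_a ⊕ E_b = (M1 ⊕ K) ⊕ (M2 ⊕ K) = M1 ⊕ M2, so the key drops out. Then M2 = (M1 ⊕ M2) ⊕ M1 over the first 5 bytes.
byte 0: (d0 XOR 3e) XOR 6c = ee XOR 6c = 82
byte 1: (ad XOR 8c) XOR 6f = 21 XOR 6f = 4e
byte 2: (f6 XOR 22) XOR 67 = d4 XOR 67 = b3
byte 3: (d7 XOR 89) XOR 69 = 5e XOR 69 = 37
byte 4: (8d XOR 28) XOR 6e = a5 XOR 6e = cb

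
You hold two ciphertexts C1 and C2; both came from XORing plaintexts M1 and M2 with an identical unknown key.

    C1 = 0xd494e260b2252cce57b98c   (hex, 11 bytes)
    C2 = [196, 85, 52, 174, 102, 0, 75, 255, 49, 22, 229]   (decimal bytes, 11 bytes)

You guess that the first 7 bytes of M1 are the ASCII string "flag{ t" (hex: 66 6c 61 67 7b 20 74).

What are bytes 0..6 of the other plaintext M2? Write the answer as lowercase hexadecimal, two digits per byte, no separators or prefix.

76adb7a9af0513

First, C1 ⊕ C2 = (M1 ⊕ K) ⊕ (M2 ⊕ K) = M1 ⊕ M2, so the key drops out. Then M2 = (M1 ⊕ M2) ⊕ M1 over the first 7 bytes.
byte 0: (d4 ^ c4) ^ 66 = 10 ^ 66 = 76
byte 1: (94 ^ 55) ^ 6c = c1 ^ 6c = ad
byte 2: (e2 ^ 34) ^ 61 = d6 ^ 61 = b7
byte 3: (60 ^ ae) ^ 67 = ce ^ 67 = a9
byte 4: (b2 ^ 66) ^ 7b = d4 ^ 7b = af
byte 5: (25 ^ 00) ^ 20 = 25 ^ 20 = 05
byte 6: (2c ^ 4b) ^ 74 = 67 ^ 74 = 13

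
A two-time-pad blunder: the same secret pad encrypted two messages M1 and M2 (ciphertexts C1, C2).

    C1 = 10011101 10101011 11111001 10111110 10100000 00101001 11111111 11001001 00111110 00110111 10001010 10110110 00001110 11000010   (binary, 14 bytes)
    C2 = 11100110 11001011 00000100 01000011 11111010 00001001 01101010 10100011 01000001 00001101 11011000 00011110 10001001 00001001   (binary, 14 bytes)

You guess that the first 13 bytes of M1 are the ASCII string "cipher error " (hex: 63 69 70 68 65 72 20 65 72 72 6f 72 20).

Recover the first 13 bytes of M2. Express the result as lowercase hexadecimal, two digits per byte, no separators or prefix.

First, C1 ⊕ C2 = (M1 ⊕ K) ⊕ (M2 ⊕ K) = M1 ⊕ M2, so the key drops out. Then M2 = (M1 ⊕ M2) ⊕ M1 over the first 13 bytes.
byte 0: (9d xor e6) xor 63 = 7b xor 63 = 18
byte 1: (ab xor cb) xor 69 = 60 xor 69 = 09
byte 2: (f9 xor 04) xor 70 = fd xor 70 = 8d
byte 3: (be xor 43) xor 68 = fd xor 68 = 95
byte 4: (a0 xor fa) xor 65 = 5a xor 65 = 3f
byte 5: (29 xor 09) xor 72 = 20 xor 72 = 52
byte 6: (ff xor 6a) xor 20 = 95 xor 20 = b5
byte 7: (c9 xor a3) xor 65 = 6a xor 65 = 0f
byte 8: (3e xor 41) xor 72 = 7f xor 72 = 0d
byte 9: (37 xor 0d) xor 72 = 3a xor 72 = 48
byte 10: (8a xor d8) xor 6f = 52 xor 6f = 3d
byte 11: (b6 xor 1e) xor 72 = a8 xor 72 = da
byte 12: (0e xor 89) xor 20 = 87 xor 20 = a7

18098d953f52b50f0d483ddaa7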